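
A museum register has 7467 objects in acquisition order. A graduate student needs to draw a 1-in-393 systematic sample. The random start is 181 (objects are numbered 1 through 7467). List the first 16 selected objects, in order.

181, 574, 967, 1360, 1753, 2146, 2539, 2932, 3325, 3718, 4111, 4504, 4897, 5290, 5683, 6076

object 1: 181
object 2: 181 + 393 = 574
object 3: 574 + 393 = 967
object 4: 967 + 393 = 1360
object 5: 1360 + 393 = 1753
object 6: 1753 + 393 = 2146
object 7: 2146 + 393 = 2539
object 8: 2539 + 393 = 2932
object 9: 2932 + 393 = 3325
object 10: 3325 + 393 = 3718
object 11: 3718 + 393 = 4111
object 12: 4111 + 393 = 4504
object 13: 4504 + 393 = 4897
object 14: 4897 + 393 = 5290
object 15: 5290 + 393 = 5683
object 16: 5683 + 393 = 6076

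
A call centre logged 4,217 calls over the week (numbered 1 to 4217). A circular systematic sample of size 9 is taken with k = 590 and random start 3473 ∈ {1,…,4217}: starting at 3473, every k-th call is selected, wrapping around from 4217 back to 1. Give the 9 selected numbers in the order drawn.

Selection 1: 3473
Selection 2: 3473 + 590 = 4063
Selection 3: 4063 + 590 = 4653 → 4653 − 4217 = 436
Selection 4: 436 + 590 = 1026
Selection 5: 1026 + 590 = 1616
Selection 6: 1616 + 590 = 2206
Selection 7: 2206 + 590 = 2796
Selection 8: 2796 + 590 = 3386
Selection 9: 3386 + 590 = 3976

3473, 4063, 436, 1026, 1616, 2206, 2796, 3386, 3976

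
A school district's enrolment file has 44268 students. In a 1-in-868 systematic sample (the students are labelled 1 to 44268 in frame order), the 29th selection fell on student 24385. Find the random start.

k = 868
r = 24385 − (29−1)×868 = 24385 − 24304 = 81

81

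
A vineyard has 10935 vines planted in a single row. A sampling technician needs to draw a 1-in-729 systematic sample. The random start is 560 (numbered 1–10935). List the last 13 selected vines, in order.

2018, 2747, 3476, 4205, 4934, 5663, 6392, 7121, 7850, 8579, 9308, 10037, 10766

3rd selection = 560 + 2×729 = 2018
4th: 2018 + 729 = 2747
5th: 2747 + 729 = 3476
6th: 3476 + 729 = 4205
7th: 4205 + 729 = 4934
8th: 4934 + 729 = 5663
9th: 5663 + 729 = 6392
10th: 6392 + 729 = 7121
11th: 7121 + 729 = 7850
12th: 7850 + 729 = 8579
13th: 8579 + 729 = 9308
14th: 9308 + 729 = 10037
15th: 10037 + 729 = 10766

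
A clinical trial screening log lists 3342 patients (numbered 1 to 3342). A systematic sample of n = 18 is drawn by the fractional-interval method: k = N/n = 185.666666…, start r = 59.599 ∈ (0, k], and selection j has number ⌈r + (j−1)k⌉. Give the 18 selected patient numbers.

j=1: r + 0k = 59.599 → ⌈·⌉ = 60
j=2: r + 1k = 245.265666… → ⌈·⌉ = 246
j=3: r + 2k = 430.932333… → ⌈·⌉ = 431
j=4: r + 3k = 616.599 → ⌈·⌉ = 617
j=5: r + 4k = 802.265666… → ⌈·⌉ = 803
j=6: r + 5k = 987.932333… → ⌈·⌉ = 988
j=7: r + 6k = 1173.599 → ⌈·⌉ = 1174
j=8: r + 7k = 1359.265666… → ⌈·⌉ = 1360
j=9: r + 8k = 1544.932333… → ⌈·⌉ = 1545
j=10: r + 9k = 1730.599 → ⌈·⌉ = 1731
j=11: r + 10k = 1916.265666… → ⌈·⌉ = 1917
j=12: r + 11k = 2101.932333… → ⌈·⌉ = 2102
j=13: r + 12k = 2287.599 → ⌈·⌉ = 2288
j=14: r + 13k = 2473.265666… → ⌈·⌉ = 2474
j=15: r + 14k = 2658.932333… → ⌈·⌉ = 2659
j=16: r + 15k = 2844.599 → ⌈·⌉ = 2845
j=17: r + 16k = 3030.265666… → ⌈·⌉ = 3031
j=18: r + 17k = 3215.932333… → ⌈·⌉ = 3216

60, 246, 431, 617, 803, 988, 1174, 1360, 1545, 1731, 1917, 2102, 2288, 2474, 2659, 2845, 3031, 3216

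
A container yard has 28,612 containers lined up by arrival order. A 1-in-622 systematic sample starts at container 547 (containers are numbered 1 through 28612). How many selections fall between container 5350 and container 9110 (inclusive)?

k = 622
First selection ≥ 5350: 547 + ⌈(5350−547)/622⌉·622 = 547 + 8×622 = 5523
Last selection ≤ 9110: 547 + ⌊(9110−547)/622⌋·622 = 547 + 13×622 = 8633
Count = 13 − 8 + 1 = 6

6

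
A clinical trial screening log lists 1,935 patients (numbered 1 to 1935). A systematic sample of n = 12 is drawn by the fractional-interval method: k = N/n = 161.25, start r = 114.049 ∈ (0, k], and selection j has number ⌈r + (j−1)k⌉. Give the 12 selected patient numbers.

115, 276, 437, 598, 760, 921, 1082, 1243, 1405, 1566, 1727, 1888

j=1: r + 0k = 114.049 → ⌈·⌉ = 115
j=2: r + 1k = 275.299 → ⌈·⌉ = 276
j=3: r + 2k = 436.549 → ⌈·⌉ = 437
j=4: r + 3k = 597.799 → ⌈·⌉ = 598
j=5: r + 4k = 759.049 → ⌈·⌉ = 760
j=6: r + 5k = 920.299 → ⌈·⌉ = 921
j=7: r + 6k = 1081.549 → ⌈·⌉ = 1082
j=8: r + 7k = 1242.799 → ⌈·⌉ = 1243
j=9: r + 8k = 1404.049 → ⌈·⌉ = 1405
j=10: r + 9k = 1565.299 → ⌈·⌉ = 1566
j=11: r + 10k = 1726.549 → ⌈·⌉ = 1727
j=12: r + 11k = 1887.799 → ⌈·⌉ = 1888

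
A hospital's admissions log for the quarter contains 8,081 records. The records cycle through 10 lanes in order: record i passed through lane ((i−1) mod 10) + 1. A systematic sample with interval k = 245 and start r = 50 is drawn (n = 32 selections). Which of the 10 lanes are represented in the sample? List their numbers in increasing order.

5, 10

Consecutive selections differ by k = 245, so their lane numbers differ by 245 mod 10 = 5.
gcd(245, 10) = 5, so the sample visits 10/5 = 2 distinct residues mod 10.
Start 50 is lane 10; the lanes hit are 5, 10.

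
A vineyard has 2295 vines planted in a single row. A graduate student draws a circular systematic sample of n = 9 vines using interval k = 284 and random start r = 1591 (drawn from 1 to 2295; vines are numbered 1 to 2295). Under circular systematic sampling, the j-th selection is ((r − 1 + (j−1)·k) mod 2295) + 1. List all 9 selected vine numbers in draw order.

Selection 1: 1591
Selection 2: 1591 + 284 = 1875
Selection 3: 1875 + 284 = 2159
Selection 4: 2159 + 284 = 2443 → 2443 − 2295 = 148
Selection 5: 148 + 284 = 432
Selection 6: 432 + 284 = 716
Selection 7: 716 + 284 = 1000
Selection 8: 1000 + 284 = 1284
Selection 9: 1284 + 284 = 1568

1591, 1875, 2159, 148, 432, 716, 1000, 1284, 1568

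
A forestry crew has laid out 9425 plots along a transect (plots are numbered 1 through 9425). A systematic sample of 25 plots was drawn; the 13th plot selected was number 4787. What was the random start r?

k = 9425/25 = 377
r = 4787 − (13−1)×377 = 4787 − 4524 = 263

263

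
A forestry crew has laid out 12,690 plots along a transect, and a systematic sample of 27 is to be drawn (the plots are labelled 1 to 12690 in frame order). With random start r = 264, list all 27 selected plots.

264, 734, 1204, 1674, 2144, 2614, 3084, 3554, 4024, 4494, 4964, 5434, 5904, 6374, 6844, 7314, 7784, 8254, 8724, 9194, 9664, 10134, 10604, 11074, 11544, 12014, 12484

k = N/n = 12690/27 = 470
plot 1: 264
plot 2: 264 + 470 = 734
plot 3: 734 + 470 = 1204
plot 4: 1204 + 470 = 1674
plot 5: 1674 + 470 = 2144
plot 6: 2144 + 470 = 2614
plot 7: 2614 + 470 = 3084
plot 8: 3084 + 470 = 3554
plot 9: 3554 + 470 = 4024
plot 10: 4024 + 470 = 4494
plot 11: 4494 + 470 = 4964
plot 12: 4964 + 470 = 5434
plot 13: 5434 + 470 = 5904
plot 14: 5904 + 470 = 6374
plot 15: 6374 + 470 = 6844
plot 16: 6844 + 470 = 7314
plot 17: 7314 + 470 = 7784
plot 18: 7784 + 470 = 8254
plot 19: 8254 + 470 = 8724
plot 20: 8724 + 470 = 9194
plot 21: 9194 + 470 = 9664
plot 22: 9664 + 470 = 10134
plot 23: 10134 + 470 = 10604
plot 24: 10604 + 470 = 11074
plot 25: 11074 + 470 = 11544
plot 26: 11544 + 470 = 12014
plot 27: 12014 + 470 = 12484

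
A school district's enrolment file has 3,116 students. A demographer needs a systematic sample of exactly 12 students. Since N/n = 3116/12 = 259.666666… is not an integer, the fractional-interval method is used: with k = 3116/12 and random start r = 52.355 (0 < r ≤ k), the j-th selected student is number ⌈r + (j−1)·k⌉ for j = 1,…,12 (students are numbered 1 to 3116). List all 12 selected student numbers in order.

j=1: r + 0k = 52.355 → ⌈·⌉ = 53
j=2: r + 1k = 312.021666… → ⌈·⌉ = 313
j=3: r + 2k = 571.688333… → ⌈·⌉ = 572
j=4: r + 3k = 831.355 → ⌈·⌉ = 832
j=5: r + 4k = 1091.021666… → ⌈·⌉ = 1092
j=6: r + 5k = 1350.688333… → ⌈·⌉ = 1351
j=7: r + 6k = 1610.355 → ⌈·⌉ = 1611
j=8: r + 7k = 1870.021666… → ⌈·⌉ = 1871
j=9: r + 8k = 2129.688333… → ⌈·⌉ = 2130
j=10: r + 9k = 2389.355 → ⌈·⌉ = 2390
j=11: r + 10k = 2649.021666… → ⌈·⌉ = 2650
j=12: r + 11k = 2908.688333… → ⌈·⌉ = 2909

53, 313, 572, 832, 1092, 1351, 1611, 1871, 2130, 2390, 2650, 2909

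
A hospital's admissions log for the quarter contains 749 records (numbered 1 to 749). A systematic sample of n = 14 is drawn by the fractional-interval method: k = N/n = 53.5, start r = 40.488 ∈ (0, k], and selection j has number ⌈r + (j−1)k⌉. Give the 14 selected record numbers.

41, 94, 148, 201, 255, 308, 362, 415, 469, 522, 576, 629, 683, 736

j=1: r + 0k = 40.488 → ⌈·⌉ = 41
j=2: r + 1k = 93.988 → ⌈·⌉ = 94
j=3: r + 2k = 147.488 → ⌈·⌉ = 148
j=4: r + 3k = 200.988 → ⌈·⌉ = 201
j=5: r + 4k = 254.488 → ⌈·⌉ = 255
j=6: r + 5k = 307.988 → ⌈·⌉ = 308
j=7: r + 6k = 361.488 → ⌈·⌉ = 362
j=8: r + 7k = 414.988 → ⌈·⌉ = 415
j=9: r + 8k = 468.488 → ⌈·⌉ = 469
j=10: r + 9k = 521.988 → ⌈·⌉ = 522
j=11: r + 10k = 575.488 → ⌈·⌉ = 576
j=12: r + 11k = 628.988 → ⌈·⌉ = 629
j=13: r + 12k = 682.488 → ⌈·⌉ = 683
j=14: r + 13k = 735.988 → ⌈·⌉ = 736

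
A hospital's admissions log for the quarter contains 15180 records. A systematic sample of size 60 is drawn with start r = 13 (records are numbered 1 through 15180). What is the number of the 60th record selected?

k = 15180/60 = 253
60th selection = r + (60−1)·k = 13 + 59×253 = 13 + 14927 = 14940

14940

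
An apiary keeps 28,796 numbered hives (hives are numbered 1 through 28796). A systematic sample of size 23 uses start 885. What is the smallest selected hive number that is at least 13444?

k = 28796/23 = 1252
Steps past start: ⌈(13444 − 885)/1252⌉ = ⌈12559/1252⌉ = 11
Selected hive: 885 + 11×1252 = 14657

14657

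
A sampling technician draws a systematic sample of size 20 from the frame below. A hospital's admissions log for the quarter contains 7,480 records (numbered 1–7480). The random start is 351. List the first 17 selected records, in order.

351, 725, 1099, 1473, 1847, 2221, 2595, 2969, 3343, 3717, 4091, 4465, 4839, 5213, 5587, 5961, 6335

k = N/n = 7480/20 = 374
record 1: 351
record 2: 351 + 374 = 725
record 3: 725 + 374 = 1099
record 4: 1099 + 374 = 1473
record 5: 1473 + 374 = 1847
record 6: 1847 + 374 = 2221
record 7: 2221 + 374 = 2595
record 8: 2595 + 374 = 2969
record 9: 2969 + 374 = 3343
record 10: 3343 + 374 = 3717
record 11: 3717 + 374 = 4091
record 12: 4091 + 374 = 4465
record 13: 4465 + 374 = 4839
record 14: 4839 + 374 = 5213
record 15: 5213 + 374 = 5587
record 16: 5587 + 374 = 5961
record 17: 5961 + 374 = 6335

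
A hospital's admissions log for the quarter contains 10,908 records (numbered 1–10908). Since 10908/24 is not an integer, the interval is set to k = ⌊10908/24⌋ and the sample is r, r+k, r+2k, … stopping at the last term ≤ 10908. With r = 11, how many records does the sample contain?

k = ⌊10908/24⌋ = 454
Achieved size = ⌊(10908 − 11)/454⌋ + 1 = ⌊10897/454⌋ + 1 = 24 + 1 = 25
(last selection: 11 + 24×454 = 10907 ≤ 10908; next would be 11361 > 10908)

25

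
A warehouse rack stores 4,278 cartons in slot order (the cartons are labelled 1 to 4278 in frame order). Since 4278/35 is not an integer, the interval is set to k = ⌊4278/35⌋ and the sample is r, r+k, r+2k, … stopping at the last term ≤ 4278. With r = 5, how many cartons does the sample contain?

36

k = ⌊4278/35⌋ = 122
Achieved size = ⌊(4278 − 5)/122⌋ + 1 = ⌊4273/122⌋ + 1 = 35 + 1 = 36
(last selection: 5 + 35×122 = 4275 ≤ 4278; next would be 4397 > 4278)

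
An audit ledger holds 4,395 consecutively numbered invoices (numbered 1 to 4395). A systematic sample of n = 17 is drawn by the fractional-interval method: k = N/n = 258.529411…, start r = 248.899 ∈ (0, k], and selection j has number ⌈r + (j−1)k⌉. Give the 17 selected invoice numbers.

249, 508, 766, 1025, 1284, 1542, 1801, 2059, 2318, 2576, 2835, 3093, 3352, 3610, 3869, 4127, 4386

j=1: r + 0k = 248.899 → ⌈·⌉ = 249
j=2: r + 1k = 507.428411… → ⌈·⌉ = 508
j=3: r + 2k = 765.957823… → ⌈·⌉ = 766
j=4: r + 3k = 1024.487235… → ⌈·⌉ = 1025
j=5: r + 4k = 1283.016647… → ⌈·⌉ = 1284
j=6: r + 5k = 1541.546058… → ⌈·⌉ = 1542
j=7: r + 6k = 1800.075470… → ⌈·⌉ = 1801
j=8: r + 7k = 2058.604882… → ⌈·⌉ = 2059
j=9: r + 8k = 2317.134294… → ⌈·⌉ = 2318
j=10: r + 9k = 2575.663705… → ⌈·⌉ = 2576
j=11: r + 10k = 2834.193117… → ⌈·⌉ = 2835
j=12: r + 11k = 3092.722529… → ⌈·⌉ = 3093
j=13: r + 12k = 3351.251941… → ⌈·⌉ = 3352
j=14: r + 13k = 3609.781352… → ⌈·⌉ = 3610
j=15: r + 14k = 3868.310764… → ⌈·⌉ = 3869
j=16: r + 15k = 4126.840176… → ⌈·⌉ = 4127
j=17: r + 16k = 4385.369588… → ⌈·⌉ = 4386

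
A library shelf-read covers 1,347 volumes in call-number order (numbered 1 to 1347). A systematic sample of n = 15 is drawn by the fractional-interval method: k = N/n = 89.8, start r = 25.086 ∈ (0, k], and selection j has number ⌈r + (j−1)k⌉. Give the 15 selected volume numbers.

26, 115, 205, 295, 385, 475, 564, 654, 744, 834, 924, 1013, 1103, 1193, 1283

j=1: r + 0k = 25.086 → ⌈·⌉ = 26
j=2: r + 1k = 114.886 → ⌈·⌉ = 115
j=3: r + 2k = 204.686 → ⌈·⌉ = 205
j=4: r + 3k = 294.486 → ⌈·⌉ = 295
j=5: r + 4k = 384.286 → ⌈·⌉ = 385
j=6: r + 5k = 474.086 → ⌈·⌉ = 475
j=7: r + 6k = 563.886 → ⌈·⌉ = 564
j=8: r + 7k = 653.686 → ⌈·⌉ = 654
j=9: r + 8k = 743.486 → ⌈·⌉ = 744
j=10: r + 9k = 833.286 → ⌈·⌉ = 834
j=11: r + 10k = 923.086 → ⌈·⌉ = 924
j=12: r + 11k = 1012.886 → ⌈·⌉ = 1013
j=13: r + 12k = 1102.686 → ⌈·⌉ = 1103
j=14: r + 13k = 1192.486 → ⌈·⌉ = 1193
j=15: r + 14k = 1282.286 → ⌈·⌉ = 1283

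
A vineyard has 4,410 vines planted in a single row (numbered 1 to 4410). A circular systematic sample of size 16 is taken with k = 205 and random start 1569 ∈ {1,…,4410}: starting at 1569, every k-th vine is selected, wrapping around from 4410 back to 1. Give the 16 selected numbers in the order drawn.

Selection 1: 1569
Selection 2: 1569 + 205 = 1774
Selection 3: 1774 + 205 = 1979
Selection 4: 1979 + 205 = 2184
Selection 5: 2184 + 205 = 2389
Selection 6: 2389 + 205 = 2594
Selection 7: 2594 + 205 = 2799
Selection 8: 2799 + 205 = 3004
Selection 9: 3004 + 205 = 3209
Selection 10: 3209 + 205 = 3414
Selection 11: 3414 + 205 = 3619
Selection 12: 3619 + 205 = 3824
Selection 13: 3824 + 205 = 4029
Selection 14: 4029 + 205 = 4234
Selection 15: 4234 + 205 = 4439 → 4439 − 4410 = 29
Selection 16: 29 + 205 = 234

1569, 1774, 1979, 2184, 2389, 2594, 2799, 3004, 3209, 3414, 3619, 3824, 4029, 4234, 29, 234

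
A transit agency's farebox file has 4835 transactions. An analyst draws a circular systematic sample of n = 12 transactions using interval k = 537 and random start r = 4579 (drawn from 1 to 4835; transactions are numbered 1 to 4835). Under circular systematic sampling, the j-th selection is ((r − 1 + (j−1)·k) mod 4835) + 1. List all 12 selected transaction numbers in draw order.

Selection 1: 4579
Selection 2: 4579 + 537 = 5116 → 5116 − 4835 = 281
Selection 3: 281 + 537 = 818
Selection 4: 818 + 537 = 1355
Selection 5: 1355 + 537 = 1892
Selection 6: 1892 + 537 = 2429
Selection 7: 2429 + 537 = 2966
Selection 8: 2966 + 537 = 3503
Selection 9: 3503 + 537 = 4040
Selection 10: 4040 + 537 = 4577
Selection 11: 4577 + 537 = 5114 → 5114 − 4835 = 279
Selection 12: 279 + 537 = 816

4579, 281, 818, 1355, 1892, 2429, 2966, 3503, 4040, 4577, 279, 816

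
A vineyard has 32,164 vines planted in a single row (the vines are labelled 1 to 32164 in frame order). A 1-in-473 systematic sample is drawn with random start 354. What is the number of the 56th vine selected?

k = 473
56th selection = r + (56−1)·k = 354 + 55×473 = 354 + 26015 = 26369

26369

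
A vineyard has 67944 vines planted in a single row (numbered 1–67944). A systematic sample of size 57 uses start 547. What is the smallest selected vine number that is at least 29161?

k = 67944/57 = 1192
Steps past start: ⌈(29161 − 547)/1192⌉ = ⌈28614/1192⌉ = 25
Selected vine: 547 + 25×1192 = 30347

30347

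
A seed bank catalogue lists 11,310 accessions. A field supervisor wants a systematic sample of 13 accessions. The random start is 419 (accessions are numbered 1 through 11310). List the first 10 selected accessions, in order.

k = N/n = 11310/13 = 870
accession 1: 419
accession 2: 419 + 870 = 1289
accession 3: 1289 + 870 = 2159
accession 4: 2159 + 870 = 3029
accession 5: 3029 + 870 = 3899
accession 6: 3899 + 870 = 4769
accession 7: 4769 + 870 = 5639
accession 8: 5639 + 870 = 6509
accession 9: 6509 + 870 = 7379
accession 10: 7379 + 870 = 8249

419, 1289, 2159, 3029, 3899, 4769, 5639, 6509, 7379, 8249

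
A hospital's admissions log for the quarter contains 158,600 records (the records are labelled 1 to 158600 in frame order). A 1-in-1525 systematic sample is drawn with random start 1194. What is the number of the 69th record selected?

k = 1525
69th selection = r + (69−1)·k = 1194 + 68×1525 = 1194 + 103700 = 104894

104894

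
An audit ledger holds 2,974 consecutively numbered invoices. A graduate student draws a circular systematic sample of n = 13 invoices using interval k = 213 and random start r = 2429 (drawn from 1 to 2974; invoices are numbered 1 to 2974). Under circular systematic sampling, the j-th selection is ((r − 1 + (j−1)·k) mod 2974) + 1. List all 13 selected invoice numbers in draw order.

Selection 1: 2429
Selection 2: 2429 + 213 = 2642
Selection 3: 2642 + 213 = 2855
Selection 4: 2855 + 213 = 3068 → 3068 − 2974 = 94
Selection 5: 94 + 213 = 307
Selection 6: 307 + 213 = 520
Selection 7: 520 + 213 = 733
Selection 8: 733 + 213 = 946
Selection 9: 946 + 213 = 1159
Selection 10: 1159 + 213 = 1372
Selection 11: 1372 + 213 = 1585
Selection 12: 1585 + 213 = 1798
Selection 13: 1798 + 213 = 2011

2429, 2642, 2855, 94, 307, 520, 733, 946, 1159, 1372, 1585, 1798, 2011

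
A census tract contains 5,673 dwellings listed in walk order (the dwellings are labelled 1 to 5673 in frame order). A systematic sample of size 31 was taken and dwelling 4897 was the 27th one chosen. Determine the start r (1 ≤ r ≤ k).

k = 5673/31 = 183
r = 4897 − (27−1)×183 = 4897 − 4758 = 139

139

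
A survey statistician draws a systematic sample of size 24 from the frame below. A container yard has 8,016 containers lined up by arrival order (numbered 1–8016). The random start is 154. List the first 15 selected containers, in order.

k = N/n = 8016/24 = 334
container 1: 154
container 2: 154 + 334 = 488
container 3: 488 + 334 = 822
container 4: 822 + 334 = 1156
container 5: 1156 + 334 = 1490
container 6: 1490 + 334 = 1824
container 7: 1824 + 334 = 2158
container 8: 2158 + 334 = 2492
container 9: 2492 + 334 = 2826
container 10: 2826 + 334 = 3160
container 11: 3160 + 334 = 3494
container 12: 3494 + 334 = 3828
container 13: 3828 + 334 = 4162
container 14: 4162 + 334 = 4496
container 15: 4496 + 334 = 4830

154, 488, 822, 1156, 1490, 1824, 2158, 2492, 2826, 3160, 3494, 3828, 4162, 4496, 4830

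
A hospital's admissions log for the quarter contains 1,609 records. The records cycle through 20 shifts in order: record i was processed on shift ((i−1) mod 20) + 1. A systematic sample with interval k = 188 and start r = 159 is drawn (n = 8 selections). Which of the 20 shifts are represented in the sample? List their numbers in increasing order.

Consecutive selections differ by k = 188, so their shift numbers differ by 188 mod 20 = 8.
gcd(188, 20) = 4, so the sample visits 20/4 = 5 distinct residues mod 20.
Start 159 is shift 19; the shifts hit are 3, 7, 11, 15, 19.

3, 7, 11, 15, 19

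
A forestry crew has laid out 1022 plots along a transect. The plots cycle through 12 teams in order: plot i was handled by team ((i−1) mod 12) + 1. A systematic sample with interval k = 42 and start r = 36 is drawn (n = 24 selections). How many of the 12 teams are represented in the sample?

2

Consecutive selections differ by k = 42, so their team numbers differ by 42 mod 12 = 6.
gcd(42, 12) = 6, so the sample visits 12/6 = 2 distinct residues mod 12.
Start 36 is team 12; the teams hit are 6, 12.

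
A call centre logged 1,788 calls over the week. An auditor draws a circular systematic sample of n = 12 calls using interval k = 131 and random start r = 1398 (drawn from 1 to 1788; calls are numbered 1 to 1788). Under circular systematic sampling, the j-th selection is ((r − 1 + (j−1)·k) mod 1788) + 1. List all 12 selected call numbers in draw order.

1398, 1529, 1660, 3, 134, 265, 396, 527, 658, 789, 920, 1051

Selection 1: 1398
Selection 2: 1398 + 131 = 1529
Selection 3: 1529 + 131 = 1660
Selection 4: 1660 + 131 = 1791 → 1791 − 1788 = 3
Selection 5: 3 + 131 = 134
Selection 6: 134 + 131 = 265
Selection 7: 265 + 131 = 396
Selection 8: 396 + 131 = 527
Selection 9: 527 + 131 = 658
Selection 10: 658 + 131 = 789
Selection 11: 789 + 131 = 920
Selection 12: 920 + 131 = 1051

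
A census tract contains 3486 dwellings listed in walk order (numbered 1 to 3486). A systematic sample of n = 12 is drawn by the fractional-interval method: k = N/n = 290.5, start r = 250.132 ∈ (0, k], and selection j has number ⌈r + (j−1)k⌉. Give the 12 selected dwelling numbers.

251, 541, 832, 1122, 1413, 1703, 1994, 2284, 2575, 2865, 3156, 3446

j=1: r + 0k = 250.132 → ⌈·⌉ = 251
j=2: r + 1k = 540.632 → ⌈·⌉ = 541
j=3: r + 2k = 831.132 → ⌈·⌉ = 832
j=4: r + 3k = 1121.632 → ⌈·⌉ = 1122
j=5: r + 4k = 1412.132 → ⌈·⌉ = 1413
j=6: r + 5k = 1702.632 → ⌈·⌉ = 1703
j=7: r + 6k = 1993.132 → ⌈·⌉ = 1994
j=8: r + 7k = 2283.632 → ⌈·⌉ = 2284
j=9: r + 8k = 2574.132 → ⌈·⌉ = 2575
j=10: r + 9k = 2864.632 → ⌈·⌉ = 2865
j=11: r + 10k = 3155.132 → ⌈·⌉ = 3156
j=12: r + 11k = 3445.632 → ⌈·⌉ = 3446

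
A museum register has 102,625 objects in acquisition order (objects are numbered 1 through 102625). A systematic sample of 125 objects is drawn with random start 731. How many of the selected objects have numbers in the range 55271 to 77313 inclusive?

k = 102625/125 = 821
First selection ≥ 55271: 731 + ⌈(55271−731)/821⌉·821 = 731 + 67×821 = 55738
Last selection ≤ 77313: 731 + ⌊(77313−731)/821⌋·821 = 731 + 93×821 = 77084
Count = 93 − 67 + 1 = 27

27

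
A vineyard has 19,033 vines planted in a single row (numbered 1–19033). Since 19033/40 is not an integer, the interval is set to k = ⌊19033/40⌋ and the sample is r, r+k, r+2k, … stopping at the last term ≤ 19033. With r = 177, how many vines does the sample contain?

k = ⌊19033/40⌋ = 475
Achieved size = ⌊(19033 − 177)/475⌋ + 1 = ⌊18856/475⌋ + 1 = 39 + 1 = 40
(last selection: 177 + 39×475 = 18702 ≤ 19033; next would be 19177 > 19033)

40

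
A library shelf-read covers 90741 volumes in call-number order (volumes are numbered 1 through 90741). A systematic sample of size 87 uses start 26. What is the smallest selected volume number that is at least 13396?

13585

k = 90741/87 = 1043
Steps past start: ⌈(13396 − 26)/1043⌉ = ⌈13370/1043⌉ = 13
Selected volume: 26 + 13×1043 = 13585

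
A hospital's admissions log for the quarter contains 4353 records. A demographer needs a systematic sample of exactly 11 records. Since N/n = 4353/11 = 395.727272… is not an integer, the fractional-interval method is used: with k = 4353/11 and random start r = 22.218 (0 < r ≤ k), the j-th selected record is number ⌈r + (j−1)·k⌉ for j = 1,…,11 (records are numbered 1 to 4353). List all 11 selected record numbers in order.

j=1: r + 0k = 22.218 → ⌈·⌉ = 23
j=2: r + 1k = 417.945272… → ⌈·⌉ = 418
j=3: r + 2k = 813.672545… → ⌈·⌉ = 814
j=4: r + 3k = 1209.399818… → ⌈·⌉ = 1210
j=5: r + 4k = 1605.127090… → ⌈·⌉ = 1606
j=6: r + 5k = 2000.854363… → ⌈·⌉ = 2001
j=7: r + 6k = 2396.581636… → ⌈·⌉ = 2397
j=8: r + 7k = 2792.308909… → ⌈·⌉ = 2793
j=9: r + 8k = 3188.036181… → ⌈·⌉ = 3189
j=10: r + 9k = 3583.763454… → ⌈·⌉ = 3584
j=11: r + 10k = 3979.490727… → ⌈·⌉ = 3980

23, 418, 814, 1210, 1606, 2001, 2397, 2793, 3189, 3584, 3980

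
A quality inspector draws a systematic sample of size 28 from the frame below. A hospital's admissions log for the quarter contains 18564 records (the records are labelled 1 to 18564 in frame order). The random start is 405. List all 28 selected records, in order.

k = N/n = 18564/28 = 663
record 1: 405
record 2: 405 + 663 = 1068
record 3: 1068 + 663 = 1731
record 4: 1731 + 663 = 2394
record 5: 2394 + 663 = 3057
record 6: 3057 + 663 = 3720
record 7: 3720 + 663 = 4383
record 8: 4383 + 663 = 5046
record 9: 5046 + 663 = 5709
record 10: 5709 + 663 = 6372
record 11: 6372 + 663 = 7035
record 12: 7035 + 663 = 7698
record 13: 7698 + 663 = 8361
record 14: 8361 + 663 = 9024
record 15: 9024 + 663 = 9687
record 16: 9687 + 663 = 10350
record 17: 10350 + 663 = 11013
record 18: 11013 + 663 = 11676
record 19: 11676 + 663 = 12339
record 20: 12339 + 663 = 13002
record 21: 13002 + 663 = 13665
record 22: 13665 + 663 = 14328
record 23: 14328 + 663 = 14991
record 24: 14991 + 663 = 15654
record 25: 15654 + 663 = 16317
record 26: 16317 + 663 = 16980
record 27: 16980 + 663 = 17643
record 28: 17643 + 663 = 18306

405, 1068, 1731, 2394, 3057, 3720, 4383, 5046, 5709, 6372, 7035, 7698, 8361, 9024, 9687, 10350, 11013, 11676, 12339, 13002, 13665, 14328, 14991, 15654, 16317, 16980, 17643, 18306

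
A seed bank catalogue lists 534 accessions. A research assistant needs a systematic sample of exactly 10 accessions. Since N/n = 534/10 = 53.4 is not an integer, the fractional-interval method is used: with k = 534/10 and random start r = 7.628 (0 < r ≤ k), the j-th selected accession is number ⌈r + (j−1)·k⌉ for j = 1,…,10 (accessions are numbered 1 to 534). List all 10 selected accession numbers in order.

j=1: r + 0k = 7.628 → ⌈·⌉ = 8
j=2: r + 1k = 61.028 → ⌈·⌉ = 62
j=3: r + 2k = 114.428 → ⌈·⌉ = 115
j=4: r + 3k = 167.828 → ⌈·⌉ = 168
j=5: r + 4k = 221.228 → ⌈·⌉ = 222
j=6: r + 5k = 274.628 → ⌈·⌉ = 275
j=7: r + 6k = 328.028 → ⌈·⌉ = 329
j=8: r + 7k = 381.428 → ⌈·⌉ = 382
j=9: r + 8k = 434.828 → ⌈·⌉ = 435
j=10: r + 9k = 488.228 → ⌈·⌉ = 489

8, 62, 115, 168, 222, 275, 329, 382, 435, 489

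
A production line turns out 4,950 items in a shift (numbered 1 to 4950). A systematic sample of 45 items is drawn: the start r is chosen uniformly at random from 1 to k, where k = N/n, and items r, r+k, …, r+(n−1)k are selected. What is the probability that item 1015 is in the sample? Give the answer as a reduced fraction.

1/110

k = 4950/45 = 110.
Item 1015 is selected iff r ≡ 1015 (mod 110); exactly one such r in {1,…,110}.
Inclusion probability = 1/110.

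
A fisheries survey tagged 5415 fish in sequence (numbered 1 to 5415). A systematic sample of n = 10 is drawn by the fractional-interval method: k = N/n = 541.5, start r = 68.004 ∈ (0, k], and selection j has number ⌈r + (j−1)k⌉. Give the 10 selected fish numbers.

j=1: r + 0k = 68.004 → ⌈·⌉ = 69
j=2: r + 1k = 609.504 → ⌈·⌉ = 610
j=3: r + 2k = 1151.004 → ⌈·⌉ = 1152
j=4: r + 3k = 1692.504 → ⌈·⌉ = 1693
j=5: r + 4k = 2234.004 → ⌈·⌉ = 2235
j=6: r + 5k = 2775.504 → ⌈·⌉ = 2776
j=7: r + 6k = 3317.004 → ⌈·⌉ = 3318
j=8: r + 7k = 3858.504 → ⌈·⌉ = 3859
j=9: r + 8k = 4400.004 → ⌈·⌉ = 4401
j=10: r + 9k = 4941.504 → ⌈·⌉ = 4942

69, 610, 1152, 1693, 2235, 2776, 3318, 3859, 4401, 4942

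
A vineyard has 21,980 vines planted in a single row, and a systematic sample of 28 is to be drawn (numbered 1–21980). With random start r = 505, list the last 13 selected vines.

k = N/n = 21980/28 = 785
16th selection = 505 + 15×785 = 12280
17th: 12280 + 785 = 13065
18th: 13065 + 785 = 13850
19th: 13850 + 785 = 14635
20th: 14635 + 785 = 15420
21st: 15420 + 785 = 16205
22nd: 16205 + 785 = 16990
23rd: 16990 + 785 = 17775
24th: 17775 + 785 = 18560
25th: 18560 + 785 = 19345
26th: 19345 + 785 = 20130
27th: 20130 + 785 = 20915
28th: 20915 + 785 = 21700

12280, 13065, 13850, 14635, 15420, 16205, 16990, 17775, 18560, 19345, 20130, 20915, 21700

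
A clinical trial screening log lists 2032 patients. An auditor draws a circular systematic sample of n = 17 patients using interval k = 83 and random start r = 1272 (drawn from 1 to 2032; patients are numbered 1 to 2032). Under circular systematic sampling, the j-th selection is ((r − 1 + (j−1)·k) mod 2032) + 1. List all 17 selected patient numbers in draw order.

Selection 1: 1272
Selection 2: 1272 + 83 = 1355
Selection 3: 1355 + 83 = 1438
Selection 4: 1438 + 83 = 1521
Selection 5: 1521 + 83 = 1604
Selection 6: 1604 + 83 = 1687
Selection 7: 1687 + 83 = 1770
Selection 8: 1770 + 83 = 1853
Selection 9: 1853 + 83 = 1936
Selection 10: 1936 + 83 = 2019
Selection 11: 2019 + 83 = 2102 → 2102 − 2032 = 70
Selection 12: 70 + 83 = 153
Selection 13: 153 + 83 = 236
Selection 14: 236 + 83 = 319
Selection 15: 319 + 83 = 402
Selection 16: 402 + 83 = 485
Selection 17: 485 + 83 = 568

1272, 1355, 1438, 1521, 1604, 1687, 1770, 1853, 1936, 2019, 70, 153, 236, 319, 402, 485, 568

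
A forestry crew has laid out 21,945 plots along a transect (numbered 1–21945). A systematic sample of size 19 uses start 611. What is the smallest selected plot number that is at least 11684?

12161

k = 21945/19 = 1155
Steps past start: ⌈(11684 − 611)/1155⌉ = ⌈11073/1155⌉ = 10
Selected plot: 611 + 10×1155 = 12161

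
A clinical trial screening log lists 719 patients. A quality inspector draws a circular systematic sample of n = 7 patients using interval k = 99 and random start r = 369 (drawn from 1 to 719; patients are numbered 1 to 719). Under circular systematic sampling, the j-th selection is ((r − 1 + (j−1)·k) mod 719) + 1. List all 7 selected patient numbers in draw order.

369, 468, 567, 666, 46, 145, 244

Selection 1: 369
Selection 2: 369 + 99 = 468
Selection 3: 468 + 99 = 567
Selection 4: 567 + 99 = 666
Selection 5: 666 + 99 = 765 → 765 − 719 = 46
Selection 6: 46 + 99 = 145
Selection 7: 145 + 99 = 244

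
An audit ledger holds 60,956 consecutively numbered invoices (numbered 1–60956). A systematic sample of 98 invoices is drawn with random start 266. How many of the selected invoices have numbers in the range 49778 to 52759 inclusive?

5

k = 60956/98 = 622
First selection ≥ 49778: 266 + ⌈(49778−266)/622⌉·622 = 266 + 80×622 = 50026
Last selection ≤ 52759: 266 + ⌊(52759−266)/622⌋·622 = 266 + 84×622 = 52514
Count = 84 − 80 + 1 = 5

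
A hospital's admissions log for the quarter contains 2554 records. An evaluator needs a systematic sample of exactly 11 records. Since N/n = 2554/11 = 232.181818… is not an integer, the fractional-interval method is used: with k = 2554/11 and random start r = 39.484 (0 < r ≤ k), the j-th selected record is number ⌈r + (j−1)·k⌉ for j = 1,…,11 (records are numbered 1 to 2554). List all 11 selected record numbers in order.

j=1: r + 0k = 39.484 → ⌈·⌉ = 40
j=2: r + 1k = 271.665818… → ⌈·⌉ = 272
j=3: r + 2k = 503.847636… → ⌈·⌉ = 504
j=4: r + 3k = 736.029454… → ⌈·⌉ = 737
j=5: r + 4k = 968.211272… → ⌈·⌉ = 969
j=6: r + 5k = 1200.393090… → ⌈·⌉ = 1201
j=7: r + 6k = 1432.574909… → ⌈·⌉ = 1433
j=8: r + 7k = 1664.756727… → ⌈·⌉ = 1665
j=9: r + 8k = 1896.938545… → ⌈·⌉ = 1897
j=10: r + 9k = 2129.120363… → ⌈·⌉ = 2130
j=11: r + 10k = 2361.302181… → ⌈·⌉ = 2362

40, 272, 504, 737, 969, 1201, 1433, 1665, 1897, 2130, 2362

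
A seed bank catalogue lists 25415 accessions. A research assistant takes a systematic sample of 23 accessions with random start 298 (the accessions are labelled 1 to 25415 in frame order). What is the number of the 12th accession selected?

12453

k = 25415/23 = 1105
12th selection = r + (12−1)·k = 298 + 11×1105 = 298 + 12155 = 12453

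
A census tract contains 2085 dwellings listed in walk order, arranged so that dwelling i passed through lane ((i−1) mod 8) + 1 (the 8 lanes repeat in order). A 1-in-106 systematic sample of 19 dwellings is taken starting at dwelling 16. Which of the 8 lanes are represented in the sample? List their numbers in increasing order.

2, 4, 6, 8

Consecutive selections differ by k = 106, so their lane numbers differ by 106 mod 8 = 2.
gcd(106, 8) = 2, so the sample visits 8/2 = 4 distinct residues mod 8.
Start 16 is lane 8; the lanes hit are 2, 4, 6, 8.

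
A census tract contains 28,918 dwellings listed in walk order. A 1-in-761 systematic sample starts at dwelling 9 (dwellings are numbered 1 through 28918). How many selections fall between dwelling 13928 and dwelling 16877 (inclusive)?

4

k = 761
First selection ≥ 13928: 9 + ⌈(13928−9)/761⌉·761 = 9 + 19×761 = 14468
Last selection ≤ 16877: 9 + ⌊(16877−9)/761⌋·761 = 9 + 22×761 = 16751
Count = 22 − 19 + 1 = 4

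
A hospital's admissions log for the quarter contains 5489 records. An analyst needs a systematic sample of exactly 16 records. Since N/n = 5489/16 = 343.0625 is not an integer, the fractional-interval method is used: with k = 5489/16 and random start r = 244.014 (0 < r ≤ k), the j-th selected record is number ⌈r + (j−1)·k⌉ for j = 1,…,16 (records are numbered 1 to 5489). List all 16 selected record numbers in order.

j=1: r + 0k = 244.014 → ⌈·⌉ = 245
j=2: r + 1k = 587.0765 → ⌈·⌉ = 588
j=3: r + 2k = 930.139 → ⌈·⌉ = 931
j=4: r + 3k = 1273.2015 → ⌈·⌉ = 1274
j=5: r + 4k = 1616.264 → ⌈·⌉ = 1617
j=6: r + 5k = 1959.3265 → ⌈·⌉ = 1960
j=7: r + 6k = 2302.389 → ⌈·⌉ = 2303
j=8: r + 7k = 2645.4515 → ⌈·⌉ = 2646
j=9: r + 8k = 2988.514 → ⌈·⌉ = 2989
j=10: r + 9k = 3331.5765 → ⌈·⌉ = 3332
j=11: r + 10k = 3674.639 → ⌈·⌉ = 3675
j=12: r + 11k = 4017.7015 → ⌈·⌉ = 4018
j=13: r + 12k = 4360.764 → ⌈·⌉ = 4361
j=14: r + 13k = 4703.8265 → ⌈·⌉ = 4704
j=15: r + 14k = 5046.889 → ⌈·⌉ = 5047
j=16: r + 15k = 5389.9515 → ⌈·⌉ = 5390

245, 588, 931, 1274, 1617, 1960, 2303, 2646, 2989, 3332, 3675, 4018, 4361, 4704, 5047, 5390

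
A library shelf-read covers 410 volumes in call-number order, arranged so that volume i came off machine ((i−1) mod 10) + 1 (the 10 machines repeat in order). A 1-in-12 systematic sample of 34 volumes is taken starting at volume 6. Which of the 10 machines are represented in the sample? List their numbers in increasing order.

2, 4, 6, 8, 10

Consecutive selections differ by k = 12, so their machine numbers differ by 12 mod 10 = 2.
gcd(12, 10) = 2, so the sample visits 10/2 = 5 distinct residues mod 10.
Start 6 is machine 6; the machines hit are 2, 4, 6, 8, 10.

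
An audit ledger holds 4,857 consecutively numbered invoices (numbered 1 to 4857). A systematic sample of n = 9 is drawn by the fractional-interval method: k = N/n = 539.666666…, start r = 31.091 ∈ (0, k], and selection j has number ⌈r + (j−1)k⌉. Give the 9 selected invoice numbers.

32, 571, 1111, 1651, 2190, 2730, 3270, 3809, 4349

j=1: r + 0k = 31.091 → ⌈·⌉ = 32
j=2: r + 1k = 570.757666… → ⌈·⌉ = 571
j=3: r + 2k = 1110.424333… → ⌈·⌉ = 1111
j=4: r + 3k = 1650.091 → ⌈·⌉ = 1651
j=5: r + 4k = 2189.757666… → ⌈·⌉ = 2190
j=6: r + 5k = 2729.424333… → ⌈·⌉ = 2730
j=7: r + 6k = 3269.091 → ⌈·⌉ = 3270
j=8: r + 7k = 3808.757666… → ⌈·⌉ = 3809
j=9: r + 8k = 4348.424333… → ⌈·⌉ = 4349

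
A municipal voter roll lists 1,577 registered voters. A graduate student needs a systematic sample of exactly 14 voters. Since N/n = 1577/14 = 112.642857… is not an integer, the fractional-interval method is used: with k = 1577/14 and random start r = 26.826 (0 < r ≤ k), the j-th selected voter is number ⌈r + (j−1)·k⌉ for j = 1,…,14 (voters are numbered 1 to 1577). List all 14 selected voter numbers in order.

27, 140, 253, 365, 478, 591, 703, 816, 928, 1041, 1154, 1266, 1379, 1492

j=1: r + 0k = 26.826 → ⌈·⌉ = 27
j=2: r + 1k = 139.468857… → ⌈·⌉ = 140
j=3: r + 2k = 252.111714… → ⌈·⌉ = 253
j=4: r + 3k = 364.754571… → ⌈·⌉ = 365
j=5: r + 4k = 477.397428… → ⌈·⌉ = 478
j=6: r + 5k = 590.040285… → ⌈·⌉ = 591
j=7: r + 6k = 702.683142… → ⌈·⌉ = 703
j=8: r + 7k = 815.326 → ⌈·⌉ = 816
j=9: r + 8k = 927.968857… → ⌈·⌉ = 928
j=10: r + 9k = 1040.611714… → ⌈·⌉ = 1041
j=11: r + 10k = 1153.254571… → ⌈·⌉ = 1154
j=12: r + 11k = 1265.897428… → ⌈·⌉ = 1266
j=13: r + 12k = 1378.540285… → ⌈·⌉ = 1379
j=14: r + 13k = 1491.183142… → ⌈·⌉ = 1492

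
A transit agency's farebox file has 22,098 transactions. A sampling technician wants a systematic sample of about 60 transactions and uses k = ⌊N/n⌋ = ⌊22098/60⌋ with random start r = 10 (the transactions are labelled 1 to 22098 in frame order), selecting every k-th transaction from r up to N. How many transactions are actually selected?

61

k = ⌊22098/60⌋ = 368
Achieved size = ⌊(22098 − 10)/368⌋ + 1 = ⌊22088/368⌋ + 1 = 60 + 1 = 61
(last selection: 10 + 60×368 = 22090 ≤ 22098; next would be 22458 > 22098)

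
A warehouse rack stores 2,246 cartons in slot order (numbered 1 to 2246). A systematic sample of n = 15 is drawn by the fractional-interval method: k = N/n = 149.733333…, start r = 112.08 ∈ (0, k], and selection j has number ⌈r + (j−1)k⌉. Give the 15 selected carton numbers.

113, 262, 412, 562, 712, 861, 1011, 1161, 1310, 1460, 1610, 1760, 1909, 2059, 2209

j=1: r + 0k = 112.08 → ⌈·⌉ = 113
j=2: r + 1k = 261.813333… → ⌈·⌉ = 262
j=3: r + 2k = 411.546666… → ⌈·⌉ = 412
j=4: r + 3k = 561.28 → ⌈·⌉ = 562
j=5: r + 4k = 711.013333… → ⌈·⌉ = 712
j=6: r + 5k = 860.746666… → ⌈·⌉ = 861
j=7: r + 6k = 1010.48 → ⌈·⌉ = 1011
j=8: r + 7k = 1160.213333… → ⌈·⌉ = 1161
j=9: r + 8k = 1309.946666… → ⌈·⌉ = 1310
j=10: r + 9k = 1459.68 → ⌈·⌉ = 1460
j=11: r + 10k = 1609.413333… → ⌈·⌉ = 1610
j=12: r + 11k = 1759.146666… → ⌈·⌉ = 1760
j=13: r + 12k = 1908.88 → ⌈·⌉ = 1909
j=14: r + 13k = 2058.613333… → ⌈·⌉ = 2059
j=15: r + 14k = 2208.346666… → ⌈·⌉ = 2209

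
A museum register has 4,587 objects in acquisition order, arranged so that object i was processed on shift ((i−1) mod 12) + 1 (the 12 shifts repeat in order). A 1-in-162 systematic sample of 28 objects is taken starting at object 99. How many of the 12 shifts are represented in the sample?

2

Consecutive selections differ by k = 162, so their shift numbers differ by 162 mod 12 = 6.
gcd(162, 12) = 6, so the sample visits 12/6 = 2 distinct residues mod 12.
Start 99 is shift 3; the shifts hit are 3, 9.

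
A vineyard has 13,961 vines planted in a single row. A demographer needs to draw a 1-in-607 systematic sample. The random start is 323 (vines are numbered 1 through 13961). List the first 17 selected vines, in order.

vine 1: 323
vine 2: 323 + 607 = 930
vine 3: 930 + 607 = 1537
vine 4: 1537 + 607 = 2144
vine 5: 2144 + 607 = 2751
vine 6: 2751 + 607 = 3358
vine 7: 3358 + 607 = 3965
vine 8: 3965 + 607 = 4572
vine 9: 4572 + 607 = 5179
vine 10: 5179 + 607 = 5786
vine 11: 5786 + 607 = 6393
vine 12: 6393 + 607 = 7000
vine 13: 7000 + 607 = 7607
vine 14: 7607 + 607 = 8214
vine 15: 8214 + 607 = 8821
vine 16: 8821 + 607 = 9428
vine 17: 9428 + 607 = 10035

323, 930, 1537, 2144, 2751, 3358, 3965, 4572, 5179, 5786, 6393, 7000, 7607, 8214, 8821, 9428, 10035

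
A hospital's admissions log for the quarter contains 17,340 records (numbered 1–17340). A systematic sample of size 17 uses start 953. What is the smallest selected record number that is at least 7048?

k = 17340/17 = 1020
Steps past start: ⌈(7048 − 953)/1020⌉ = ⌈6095/1020⌉ = 6
Selected record: 953 + 6×1020 = 7073

7073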